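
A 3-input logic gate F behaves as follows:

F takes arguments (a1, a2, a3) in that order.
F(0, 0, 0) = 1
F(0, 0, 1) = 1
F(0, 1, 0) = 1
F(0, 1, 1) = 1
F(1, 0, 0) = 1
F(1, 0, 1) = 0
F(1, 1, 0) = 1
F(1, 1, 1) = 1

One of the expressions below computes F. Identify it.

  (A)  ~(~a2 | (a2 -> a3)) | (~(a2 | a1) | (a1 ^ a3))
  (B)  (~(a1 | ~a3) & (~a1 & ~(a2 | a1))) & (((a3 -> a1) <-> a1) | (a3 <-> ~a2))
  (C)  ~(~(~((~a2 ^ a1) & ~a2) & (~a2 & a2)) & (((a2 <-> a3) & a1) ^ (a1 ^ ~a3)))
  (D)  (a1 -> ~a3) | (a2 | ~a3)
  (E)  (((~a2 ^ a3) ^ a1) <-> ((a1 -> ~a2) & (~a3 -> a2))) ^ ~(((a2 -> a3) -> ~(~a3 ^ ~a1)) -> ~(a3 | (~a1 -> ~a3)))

D

(A) fails at (1,1,1): the formula yields 0, F is 1.
(B) fails at (0,0,0): the formula yields 0, F is 1.
(C) fails at (0,0,0): the formula yields 0, F is 1.
(E) fails at (0,0,1): the formula yields 0, F is 1.
Only (D) survives; checking it on all 8 rows confirms it matches F.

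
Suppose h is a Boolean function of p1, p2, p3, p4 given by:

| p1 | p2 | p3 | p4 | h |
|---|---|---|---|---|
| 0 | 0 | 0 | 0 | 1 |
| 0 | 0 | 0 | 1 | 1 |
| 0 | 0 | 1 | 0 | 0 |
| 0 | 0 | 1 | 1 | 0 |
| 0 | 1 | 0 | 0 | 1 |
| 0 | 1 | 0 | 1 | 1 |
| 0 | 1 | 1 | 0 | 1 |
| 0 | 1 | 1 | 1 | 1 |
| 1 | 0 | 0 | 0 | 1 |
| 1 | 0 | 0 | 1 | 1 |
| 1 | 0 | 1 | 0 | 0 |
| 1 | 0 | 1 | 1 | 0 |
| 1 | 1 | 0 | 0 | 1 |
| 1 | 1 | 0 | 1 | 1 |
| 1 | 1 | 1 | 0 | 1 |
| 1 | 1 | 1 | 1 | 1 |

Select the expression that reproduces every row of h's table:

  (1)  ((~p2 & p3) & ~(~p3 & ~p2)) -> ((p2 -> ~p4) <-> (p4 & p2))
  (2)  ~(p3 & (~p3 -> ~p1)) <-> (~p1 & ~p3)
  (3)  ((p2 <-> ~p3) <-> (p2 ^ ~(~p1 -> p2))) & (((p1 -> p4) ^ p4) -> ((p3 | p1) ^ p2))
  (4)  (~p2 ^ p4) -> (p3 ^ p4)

1

(2) fails at (0,0,1,0): the formula yields 1, h is 0.
(3) fails at (0,0,0,0): the formula yields 0, h is 1.
(4) fails at (0,0,0,0): the formula yields 0, h is 1.
Only (1) survives; checking it on all 16 rows confirms it matches h.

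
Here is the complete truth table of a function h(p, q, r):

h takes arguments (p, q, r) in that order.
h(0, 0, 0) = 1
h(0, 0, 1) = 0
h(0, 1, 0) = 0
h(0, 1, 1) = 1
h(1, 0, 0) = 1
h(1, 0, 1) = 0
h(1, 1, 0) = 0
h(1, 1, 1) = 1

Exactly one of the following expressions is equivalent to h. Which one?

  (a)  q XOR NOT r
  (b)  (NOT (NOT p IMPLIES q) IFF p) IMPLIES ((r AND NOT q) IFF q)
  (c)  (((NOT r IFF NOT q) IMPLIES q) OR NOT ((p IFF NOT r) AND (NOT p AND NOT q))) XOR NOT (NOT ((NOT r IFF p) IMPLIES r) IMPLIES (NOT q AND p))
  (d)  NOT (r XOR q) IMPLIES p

a

(b) disagrees with h on (0,0,1) (formula → 1, table → 0); rule it out.
(c) disagrees with h on (0,0,1) (formula → 1, table → 0); rule it out.
(d) disagrees with h on (0,0,0) (formula → 0, table → 1); rule it out.
(a) is the remaining candidate, and it agrees with h on all 8 inputs.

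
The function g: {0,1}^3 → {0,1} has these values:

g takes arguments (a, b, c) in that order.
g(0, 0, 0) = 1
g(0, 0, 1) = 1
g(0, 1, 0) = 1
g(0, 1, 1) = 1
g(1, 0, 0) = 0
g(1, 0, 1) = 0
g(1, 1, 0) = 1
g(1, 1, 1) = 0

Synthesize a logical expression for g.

g is 0 on only 3 rows — (1,0,0), (1,0,1), (1,1,1). Writing each as a minterm (a·¬b·¬c, a·¬b·c, a·b·c) and OR-ing them characterizes exactly where g=0, so g is the negation of that disjunction.

g(a, b, c) = ¬((((a ∧ ¬b) ∧ ¬c) ∨ ((a ∧ ¬b) ∧ c)) ∨ ((a ∧ b) ∧ c))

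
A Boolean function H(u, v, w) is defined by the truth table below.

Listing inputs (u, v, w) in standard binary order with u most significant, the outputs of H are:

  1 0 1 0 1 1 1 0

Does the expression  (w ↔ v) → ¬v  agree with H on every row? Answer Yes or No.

Check the formula against H row by row:
  u=0, v=0, w=0: formula gives 1, H = 1 ✓
  u=0, v=0, w=1: formula gives 1, but H = 0 ✗
Row (0,0,1) is a counterexample, so the formula is not equivalent to H.

No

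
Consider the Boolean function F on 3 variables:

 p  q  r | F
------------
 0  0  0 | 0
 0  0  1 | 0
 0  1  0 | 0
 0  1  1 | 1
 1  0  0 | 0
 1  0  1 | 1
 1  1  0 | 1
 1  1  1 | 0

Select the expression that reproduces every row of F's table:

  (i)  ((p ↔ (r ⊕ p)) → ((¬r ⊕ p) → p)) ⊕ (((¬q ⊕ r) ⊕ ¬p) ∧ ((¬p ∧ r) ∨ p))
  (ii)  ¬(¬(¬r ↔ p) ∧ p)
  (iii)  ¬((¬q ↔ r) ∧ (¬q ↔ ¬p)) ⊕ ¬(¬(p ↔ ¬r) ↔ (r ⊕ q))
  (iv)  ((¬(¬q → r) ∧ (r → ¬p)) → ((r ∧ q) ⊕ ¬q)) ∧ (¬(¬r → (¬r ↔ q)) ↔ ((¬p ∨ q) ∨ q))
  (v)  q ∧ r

i

(ii) disagrees with F on (0,0,0) (formula → 1, table → 0); rule it out.
(iii) disagrees with F on (0,0,1) (formula → 1, table → 0); rule it out.
(iv) disagrees with F on (0,0,0) (formula → 1, table → 0); rule it out.
(v) disagrees with F on (1,0,1) (formula → 0, table → 1); rule it out.
That leaves (i). Evaluating it on every row reproduces the table of F exactly.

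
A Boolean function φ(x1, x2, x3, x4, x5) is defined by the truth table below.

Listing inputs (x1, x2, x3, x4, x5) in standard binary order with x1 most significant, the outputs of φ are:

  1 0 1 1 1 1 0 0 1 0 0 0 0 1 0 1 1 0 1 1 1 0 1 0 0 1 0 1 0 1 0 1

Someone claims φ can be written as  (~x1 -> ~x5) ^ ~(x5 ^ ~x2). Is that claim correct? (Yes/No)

No

Evaluate (~x1 -> ~x5) ^ ~(x5 ^ ~x2) on each row and compare to φ:
  x1=0, x2=0, x3=0, x4=0, x5=0: formula gives 1, φ = 1 ✓
  x1=0, x2=0, x3=0, x4=0, x5=1: formula gives 1, but φ = 0 ✗
Since they disagree at (0,0,0,0,1), the expression is not a correct formula for φ.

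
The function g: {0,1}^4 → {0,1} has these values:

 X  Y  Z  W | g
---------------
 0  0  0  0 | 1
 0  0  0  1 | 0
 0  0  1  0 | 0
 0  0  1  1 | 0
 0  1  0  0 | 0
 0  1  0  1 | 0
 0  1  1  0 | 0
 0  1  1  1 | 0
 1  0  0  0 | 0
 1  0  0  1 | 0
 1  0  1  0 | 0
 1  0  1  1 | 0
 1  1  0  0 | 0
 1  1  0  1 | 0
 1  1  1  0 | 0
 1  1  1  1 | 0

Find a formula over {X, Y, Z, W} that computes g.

g(X, Y, Z, W) = ~(((X | Y) | Z) | W)

The output is 1 only when every input is 0 — NOR of all inputs.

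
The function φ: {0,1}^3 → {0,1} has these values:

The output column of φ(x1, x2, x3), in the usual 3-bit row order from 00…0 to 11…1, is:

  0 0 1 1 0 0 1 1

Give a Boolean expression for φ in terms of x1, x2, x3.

φ(x1, x2, x3) = x2

The output simply equals x2.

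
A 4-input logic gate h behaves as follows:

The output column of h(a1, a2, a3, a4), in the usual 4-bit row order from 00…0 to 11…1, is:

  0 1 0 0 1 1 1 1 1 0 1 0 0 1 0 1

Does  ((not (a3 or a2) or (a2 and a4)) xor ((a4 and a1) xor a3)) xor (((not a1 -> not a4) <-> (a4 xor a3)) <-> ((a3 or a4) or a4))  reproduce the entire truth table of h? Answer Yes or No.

Test each input against both h and the formula:
  a1=0, a2=0, a3=0, a4=0: formula gives 0, h = 0 ✓
  a1=0, a2=0, a3=0, a4=1: formula gives 1, h = 1 ✓
  a1=0, a2=0, a3=1, a4=0: formula gives 0, h = 0 ✓
  a1=0, a2=0, a3=1, a4=1: formula gives 0, h = 0 ✓
  …
  a1=0, a2=1, a3=1, a4=0: formula gives 0, but h = 1 ✗
A single disagreement suffices: at (0,1,1,0) they differ, so the formula does not compute h.

No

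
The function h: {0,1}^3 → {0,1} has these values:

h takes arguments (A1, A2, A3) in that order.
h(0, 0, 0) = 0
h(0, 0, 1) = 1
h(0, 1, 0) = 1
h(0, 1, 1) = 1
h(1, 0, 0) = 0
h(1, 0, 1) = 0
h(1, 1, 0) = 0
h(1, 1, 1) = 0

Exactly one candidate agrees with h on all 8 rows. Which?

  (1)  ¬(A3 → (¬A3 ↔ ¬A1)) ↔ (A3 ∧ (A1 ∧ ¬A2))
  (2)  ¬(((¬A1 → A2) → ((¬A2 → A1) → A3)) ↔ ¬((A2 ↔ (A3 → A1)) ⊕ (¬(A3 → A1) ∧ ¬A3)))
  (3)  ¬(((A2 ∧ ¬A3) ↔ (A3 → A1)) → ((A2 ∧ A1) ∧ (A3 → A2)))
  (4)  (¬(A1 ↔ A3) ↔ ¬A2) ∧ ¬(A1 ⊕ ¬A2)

3

(1) fails at (0,0,0): the formula yields 1, h is 0.
(2) fails at (0,1,0): the formula yields 0, h is 1.
(4) fails at (0,0,1): the formula yields 0, h is 1.
That leaves (3). Evaluating it on every row reproduces the table of h exactly.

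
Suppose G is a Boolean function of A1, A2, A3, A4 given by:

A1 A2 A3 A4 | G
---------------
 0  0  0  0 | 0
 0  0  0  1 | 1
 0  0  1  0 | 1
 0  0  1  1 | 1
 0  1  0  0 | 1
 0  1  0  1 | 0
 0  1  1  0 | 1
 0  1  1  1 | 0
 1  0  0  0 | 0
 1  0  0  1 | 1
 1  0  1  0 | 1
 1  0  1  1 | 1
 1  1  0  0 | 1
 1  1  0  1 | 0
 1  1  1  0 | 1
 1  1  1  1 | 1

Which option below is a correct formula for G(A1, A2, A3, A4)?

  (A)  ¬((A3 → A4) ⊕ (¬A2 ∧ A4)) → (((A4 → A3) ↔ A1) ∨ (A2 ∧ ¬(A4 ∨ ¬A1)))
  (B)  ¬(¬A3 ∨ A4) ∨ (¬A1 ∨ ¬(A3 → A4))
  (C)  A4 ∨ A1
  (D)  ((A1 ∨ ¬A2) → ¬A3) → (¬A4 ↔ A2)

(A) fails at (0,0,0,0): the formula yields 1, G is 0.
(B) fails at (0,0,0,0): the formula yields 1, G is 0.
(C) fails at (0,0,1,0): the formula yields 0, G is 1.
That leaves (D). Evaluating it on every row reproduces the table of G exactly.

D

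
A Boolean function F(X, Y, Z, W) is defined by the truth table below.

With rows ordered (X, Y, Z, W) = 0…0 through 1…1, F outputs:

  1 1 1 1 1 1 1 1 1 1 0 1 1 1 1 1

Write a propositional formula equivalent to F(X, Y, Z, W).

F(X, Y, Z, W) = (((X · Y') · Z) · W')'

Only row (1,0,1,0) gives 0. So F is 1 everywhere except there — the complement of the minterm X·¬Y·Z·¬W.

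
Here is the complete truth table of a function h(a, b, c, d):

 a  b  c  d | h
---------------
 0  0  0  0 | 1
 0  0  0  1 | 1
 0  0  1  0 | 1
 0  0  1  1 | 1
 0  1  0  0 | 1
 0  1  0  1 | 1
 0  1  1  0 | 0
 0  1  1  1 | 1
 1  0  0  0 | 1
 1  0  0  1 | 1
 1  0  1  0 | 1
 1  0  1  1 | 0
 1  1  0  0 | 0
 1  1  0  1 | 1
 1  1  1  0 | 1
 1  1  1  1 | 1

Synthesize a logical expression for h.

There are just 3 zero rows: (0,1,1,0), (1,0,1,1), (1,1,0,0). Their minterms are ¬a·b·c·¬d, a·¬b·c·d, a·b·¬c·¬d; the OR of those covers precisely the 0-outputs, and negating it yields h.

h(a, b, c, d) = NOT (((((NOT a AND b) AND c) AND NOT d) OR (((a AND NOT b) AND c) AND d)) OR (((a AND b) AND NOT c) AND NOT d))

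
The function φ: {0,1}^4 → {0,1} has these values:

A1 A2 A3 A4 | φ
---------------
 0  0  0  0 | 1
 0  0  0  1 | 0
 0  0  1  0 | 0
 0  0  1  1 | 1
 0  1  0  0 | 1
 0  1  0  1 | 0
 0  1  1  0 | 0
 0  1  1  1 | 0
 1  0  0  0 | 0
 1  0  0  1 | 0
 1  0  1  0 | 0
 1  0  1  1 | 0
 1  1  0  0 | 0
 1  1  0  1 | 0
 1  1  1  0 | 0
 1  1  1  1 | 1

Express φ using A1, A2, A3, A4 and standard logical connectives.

Collect the rows where φ=1 — (0,0,0,0), (0,0,1,1), (0,1,0,0), (1,1,1,1) — and write one minterm per row: ¬A1·¬A2·¬A3·¬A4, ¬A1·¬A2·A3·A4, ¬A1·A2·¬A3·¬A4, A1·A2·A3·A4. Their union (logical OR) reproduces the table exactly.

φ(A1, A2, A3, A4) = (((((NOT A1 AND NOT A2) AND NOT A3) AND NOT A4) OR (((NOT A1 AND NOT A2) AND A3) AND A4)) OR (((NOT A1 AND A2) AND NOT A3) AND NOT A4)) OR (((A1 AND A2) AND A3) AND A4)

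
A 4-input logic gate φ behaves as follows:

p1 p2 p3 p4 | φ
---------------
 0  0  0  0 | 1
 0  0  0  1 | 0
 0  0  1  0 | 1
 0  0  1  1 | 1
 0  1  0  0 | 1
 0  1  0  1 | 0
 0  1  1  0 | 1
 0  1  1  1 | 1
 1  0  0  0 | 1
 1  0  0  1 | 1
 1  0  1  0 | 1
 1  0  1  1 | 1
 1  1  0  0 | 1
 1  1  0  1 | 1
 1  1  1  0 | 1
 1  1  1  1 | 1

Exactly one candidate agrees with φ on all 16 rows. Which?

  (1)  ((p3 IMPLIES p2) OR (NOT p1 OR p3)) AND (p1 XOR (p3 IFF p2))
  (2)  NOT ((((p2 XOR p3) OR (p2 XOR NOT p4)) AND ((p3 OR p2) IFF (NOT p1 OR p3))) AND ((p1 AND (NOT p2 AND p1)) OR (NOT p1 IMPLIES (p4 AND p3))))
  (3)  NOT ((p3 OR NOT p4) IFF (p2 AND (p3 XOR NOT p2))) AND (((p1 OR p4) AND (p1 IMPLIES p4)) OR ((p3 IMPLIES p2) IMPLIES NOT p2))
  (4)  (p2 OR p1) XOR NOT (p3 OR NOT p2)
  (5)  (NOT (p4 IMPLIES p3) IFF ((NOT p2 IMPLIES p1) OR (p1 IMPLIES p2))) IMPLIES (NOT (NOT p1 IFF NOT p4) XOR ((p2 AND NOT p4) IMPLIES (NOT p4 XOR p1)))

(1) disagrees with φ on (0,0,0,1) (formula → 1, table → 0); rule it out.
(2) disagrees with φ on (0,0,0,1) (formula → 1, table → 0); rule it out.
(3) disagrees with φ on (0,1,0,0) (formula → 0, table → 1); rule it out.
(4) disagrees with φ on (0,0,0,0) (formula → 0, table → 1); rule it out.
That leaves (5). Evaluating it on every row reproduces the table of φ exactly.

5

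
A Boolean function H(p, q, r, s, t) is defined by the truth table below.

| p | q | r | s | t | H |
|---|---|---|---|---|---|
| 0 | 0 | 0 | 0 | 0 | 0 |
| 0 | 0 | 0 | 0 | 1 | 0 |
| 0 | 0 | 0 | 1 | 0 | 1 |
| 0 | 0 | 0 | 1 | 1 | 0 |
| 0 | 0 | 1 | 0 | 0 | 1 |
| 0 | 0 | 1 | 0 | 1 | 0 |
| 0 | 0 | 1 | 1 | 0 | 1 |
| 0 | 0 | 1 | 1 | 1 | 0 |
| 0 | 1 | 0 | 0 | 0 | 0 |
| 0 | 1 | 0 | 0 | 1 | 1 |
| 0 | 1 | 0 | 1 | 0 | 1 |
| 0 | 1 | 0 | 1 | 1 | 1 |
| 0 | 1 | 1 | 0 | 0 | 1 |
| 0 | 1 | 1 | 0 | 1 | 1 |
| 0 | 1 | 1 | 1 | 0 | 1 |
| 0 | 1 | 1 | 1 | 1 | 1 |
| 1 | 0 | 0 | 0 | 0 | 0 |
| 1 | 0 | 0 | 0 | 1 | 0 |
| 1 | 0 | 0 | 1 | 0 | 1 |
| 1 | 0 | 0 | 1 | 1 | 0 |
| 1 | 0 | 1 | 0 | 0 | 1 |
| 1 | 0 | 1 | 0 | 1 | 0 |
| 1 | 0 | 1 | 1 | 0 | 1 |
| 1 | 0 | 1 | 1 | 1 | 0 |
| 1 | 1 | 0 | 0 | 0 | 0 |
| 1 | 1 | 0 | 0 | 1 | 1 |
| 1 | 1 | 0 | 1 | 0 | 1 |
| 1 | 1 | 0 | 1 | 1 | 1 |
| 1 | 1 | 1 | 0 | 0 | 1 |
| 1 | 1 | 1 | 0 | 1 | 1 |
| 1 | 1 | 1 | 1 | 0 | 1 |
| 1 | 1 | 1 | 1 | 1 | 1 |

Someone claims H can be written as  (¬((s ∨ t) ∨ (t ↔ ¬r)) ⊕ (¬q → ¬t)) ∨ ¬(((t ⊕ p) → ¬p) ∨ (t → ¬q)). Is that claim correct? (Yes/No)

Yes

Check the formula against H row by row:
  p=0, q=0, r=0, s=0, t=0: formula gives 0, H = 0 ✓
  p=0, q=0, r=0, s=0, t=1: formula gives 0, H = 0 ✓
  p=0, q=0, r=0, s=1, t=0: formula gives 1, H = 1 ✓
  p=0, q=0, r=0, s=1, t=1: formula gives 0, H = 0 ✓
  … (the remaining 28 rows also agree.)
Every row agrees, so the formula is equivalent.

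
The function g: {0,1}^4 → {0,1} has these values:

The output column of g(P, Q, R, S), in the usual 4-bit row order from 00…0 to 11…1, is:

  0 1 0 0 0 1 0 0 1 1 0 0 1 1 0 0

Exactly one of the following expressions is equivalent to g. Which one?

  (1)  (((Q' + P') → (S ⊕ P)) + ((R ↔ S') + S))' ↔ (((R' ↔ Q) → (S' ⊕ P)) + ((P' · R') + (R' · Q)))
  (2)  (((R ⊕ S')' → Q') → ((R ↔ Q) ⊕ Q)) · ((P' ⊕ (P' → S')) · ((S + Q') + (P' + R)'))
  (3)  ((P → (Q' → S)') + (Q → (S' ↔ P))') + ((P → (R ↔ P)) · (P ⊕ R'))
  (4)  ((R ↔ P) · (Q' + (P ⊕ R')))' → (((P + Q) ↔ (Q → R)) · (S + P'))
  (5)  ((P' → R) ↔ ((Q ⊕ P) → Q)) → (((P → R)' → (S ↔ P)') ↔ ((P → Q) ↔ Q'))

2

(1) fails at (0,0,0,0): the formula yields 1, g is 0.
(3) fails at (0,0,0,0): the formula yields 1, g is 0.
(4) fails at (0,0,0,0): the formula yields 1, g is 0.
(5) fails at (0,0,0,0): the formula yields 1, g is 0.
That leaves (2). Evaluating it on every row reproduces the table of g exactly.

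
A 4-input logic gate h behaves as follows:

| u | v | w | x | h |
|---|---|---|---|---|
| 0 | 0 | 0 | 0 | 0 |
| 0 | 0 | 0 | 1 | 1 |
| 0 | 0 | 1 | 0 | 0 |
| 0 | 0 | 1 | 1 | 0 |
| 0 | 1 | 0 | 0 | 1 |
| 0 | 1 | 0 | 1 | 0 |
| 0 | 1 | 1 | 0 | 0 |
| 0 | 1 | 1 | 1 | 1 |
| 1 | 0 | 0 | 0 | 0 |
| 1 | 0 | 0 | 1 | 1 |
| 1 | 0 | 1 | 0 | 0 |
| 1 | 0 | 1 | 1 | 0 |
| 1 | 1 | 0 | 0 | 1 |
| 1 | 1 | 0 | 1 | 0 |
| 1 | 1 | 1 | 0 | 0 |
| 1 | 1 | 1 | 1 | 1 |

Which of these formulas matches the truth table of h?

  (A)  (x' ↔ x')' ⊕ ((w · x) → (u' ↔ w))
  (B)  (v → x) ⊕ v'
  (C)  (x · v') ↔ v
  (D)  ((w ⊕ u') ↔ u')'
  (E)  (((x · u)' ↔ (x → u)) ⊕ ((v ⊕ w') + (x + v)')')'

(A) fails at (0,0,0,0): the formula yields 1, h is 0.
(B) fails at (0,0,0,1): the formula yields 0, h is 1.
(C) fails at (0,0,0,0): the formula yields 1, h is 0.
(D) fails at (0,0,0,1): the formula yields 0, h is 1.
That leaves (E). Evaluating it on every row reproduces the table of h exactly.

E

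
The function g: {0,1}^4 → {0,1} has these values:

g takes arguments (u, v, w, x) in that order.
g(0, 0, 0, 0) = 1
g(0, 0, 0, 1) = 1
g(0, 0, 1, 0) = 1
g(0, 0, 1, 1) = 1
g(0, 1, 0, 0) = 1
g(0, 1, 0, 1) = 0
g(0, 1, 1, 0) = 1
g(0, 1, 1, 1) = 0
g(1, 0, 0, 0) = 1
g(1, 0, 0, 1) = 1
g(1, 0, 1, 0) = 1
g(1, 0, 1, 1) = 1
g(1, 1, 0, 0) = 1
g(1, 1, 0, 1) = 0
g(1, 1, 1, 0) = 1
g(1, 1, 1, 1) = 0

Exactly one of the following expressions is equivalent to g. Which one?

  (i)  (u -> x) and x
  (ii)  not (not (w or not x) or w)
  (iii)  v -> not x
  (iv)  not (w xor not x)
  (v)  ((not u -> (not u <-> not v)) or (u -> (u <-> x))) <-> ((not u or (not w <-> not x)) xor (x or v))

iii

(i) fails at (0,0,0,0): the formula yields 0, g is 1.
(ii) fails at (0,0,0,1): the formula yields 0, g is 1.
(iv) fails at (0,0,0,0): the formula yields 0, g is 1.
(v) fails at (0,0,0,1): the formula yields 0, g is 1.
That leaves (iii). Evaluating it on every row reproduces the table of g exactly.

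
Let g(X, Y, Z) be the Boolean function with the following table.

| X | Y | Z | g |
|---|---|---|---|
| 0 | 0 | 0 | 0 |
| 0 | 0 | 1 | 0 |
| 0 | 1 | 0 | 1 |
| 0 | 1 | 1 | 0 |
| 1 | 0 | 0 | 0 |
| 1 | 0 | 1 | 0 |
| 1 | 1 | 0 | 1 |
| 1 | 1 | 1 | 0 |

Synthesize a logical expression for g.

The 1-rows are (0,1,0), (1,1,0). Each contributes one minterm — ¬X·Y·¬Z; X·Y·¬Z — and their disjunction is a sum-of-products form of g.

g(X, Y, Z) = ((¬X ∧ Y) ∧ ¬Z) ∨ ((X ∧ Y) ∧ ¬Z)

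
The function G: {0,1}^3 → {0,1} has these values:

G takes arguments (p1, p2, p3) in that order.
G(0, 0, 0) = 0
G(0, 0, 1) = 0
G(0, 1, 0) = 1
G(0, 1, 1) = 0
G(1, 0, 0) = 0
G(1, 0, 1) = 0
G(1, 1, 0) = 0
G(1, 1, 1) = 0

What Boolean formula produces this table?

Only row (0,1,0) gives 1. That row's minterm ¬p1·p2·¬p3 is G directly.

G(p1, p2, p3) = (not p1 and p2) and not p3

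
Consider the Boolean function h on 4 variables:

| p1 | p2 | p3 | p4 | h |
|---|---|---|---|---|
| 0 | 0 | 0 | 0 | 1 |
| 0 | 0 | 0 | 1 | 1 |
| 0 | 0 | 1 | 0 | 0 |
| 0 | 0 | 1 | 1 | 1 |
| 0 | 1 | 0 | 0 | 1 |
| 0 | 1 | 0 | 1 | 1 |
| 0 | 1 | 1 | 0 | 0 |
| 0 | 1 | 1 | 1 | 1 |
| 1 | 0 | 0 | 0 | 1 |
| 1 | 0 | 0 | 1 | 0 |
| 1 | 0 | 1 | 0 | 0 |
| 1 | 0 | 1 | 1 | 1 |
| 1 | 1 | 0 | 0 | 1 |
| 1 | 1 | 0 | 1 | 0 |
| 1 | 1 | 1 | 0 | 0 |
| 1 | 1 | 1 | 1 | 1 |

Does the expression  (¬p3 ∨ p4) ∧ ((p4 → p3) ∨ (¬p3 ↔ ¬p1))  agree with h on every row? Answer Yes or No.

Yes

Check the formula against h row by row:
  p1=0, p2=0, p3=0, p4=0: formula gives 1, h = 1 ✓
  p1=0, p2=0, p3=0, p4=1: formula gives 1, h = 1 ✓
  p1=0, p2=0, p3=1, p4=0: formula gives 0, h = 0 ✓
  p1=0, p2=0, p3=1, p4=1: formula gives 1, h = 1 ✓
  … (the remaining 12 rows also agree.)
No disagreement on any input; they are logically equivalent.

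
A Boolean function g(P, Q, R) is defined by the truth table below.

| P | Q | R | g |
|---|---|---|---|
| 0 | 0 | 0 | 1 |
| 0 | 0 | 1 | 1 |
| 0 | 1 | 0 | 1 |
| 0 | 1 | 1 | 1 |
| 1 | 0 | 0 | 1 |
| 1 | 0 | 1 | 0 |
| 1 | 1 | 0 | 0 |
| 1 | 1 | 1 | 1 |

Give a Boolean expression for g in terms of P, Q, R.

g(P, Q, R) = NOT (((P AND NOT Q) AND R) OR ((P AND Q) AND NOT R))

There are just 2 zero rows: (1,0,1), (1,1,0). Their minterms are P·¬Q·R, P·Q·¬R; the OR of those covers precisely the 0-outputs, and negating it yields g.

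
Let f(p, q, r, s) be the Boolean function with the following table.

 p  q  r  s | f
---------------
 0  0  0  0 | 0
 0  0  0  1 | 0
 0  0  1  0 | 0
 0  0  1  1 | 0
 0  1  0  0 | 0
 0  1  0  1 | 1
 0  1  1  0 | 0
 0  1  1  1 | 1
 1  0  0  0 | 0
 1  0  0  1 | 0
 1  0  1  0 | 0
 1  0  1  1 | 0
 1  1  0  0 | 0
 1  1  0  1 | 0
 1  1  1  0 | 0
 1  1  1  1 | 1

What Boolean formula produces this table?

f(p, q, r, s) = ((((¬p ∧ q) ∧ ¬r) ∧ s) ∨ (((¬p ∧ q) ∧ r) ∧ s)) ∨ (((p ∧ q) ∧ r) ∧ s)

The 1-rows are (0,1,0,1), (0,1,1,1), (1,1,1,1). Each contributes one minterm — ¬p·q·¬r·s; ¬p·q·r·s; p·q·r·s — and their disjunction is a sum-of-products form of f.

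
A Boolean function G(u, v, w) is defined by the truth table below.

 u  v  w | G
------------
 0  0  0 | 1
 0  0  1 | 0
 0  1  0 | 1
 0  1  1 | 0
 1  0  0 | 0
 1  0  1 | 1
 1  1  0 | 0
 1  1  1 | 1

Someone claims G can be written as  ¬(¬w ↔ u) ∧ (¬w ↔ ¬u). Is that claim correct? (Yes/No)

Yes

Evaluate ¬(¬w ↔ u) ∧ (¬w ↔ ¬u) on each row and compare to G:
  u=0, v=0, w=0: formula gives 1, G = 1 ✓
  u=0, v=0, w=1: formula gives 0, G = 0 ✓
  u=0, v=1, w=0: formula gives 1, G = 1 ✓
  u=0, v=1, w=1: formula gives 0, G = 0 ✓
  u=1, v=0, w=0: formula gives 0, G = 0 ✓
  …and likewise for the remaining 3 rows.
No disagreement on any input; they are logically equivalent.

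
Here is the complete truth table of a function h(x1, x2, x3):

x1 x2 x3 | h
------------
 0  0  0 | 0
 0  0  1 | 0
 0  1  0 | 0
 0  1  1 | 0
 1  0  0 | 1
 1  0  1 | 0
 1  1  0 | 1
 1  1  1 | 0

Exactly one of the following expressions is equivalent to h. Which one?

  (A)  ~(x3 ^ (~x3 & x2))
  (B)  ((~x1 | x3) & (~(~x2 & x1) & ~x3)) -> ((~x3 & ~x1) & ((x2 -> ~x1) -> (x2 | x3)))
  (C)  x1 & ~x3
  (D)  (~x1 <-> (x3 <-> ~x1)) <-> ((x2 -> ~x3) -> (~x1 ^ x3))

(A) fails at (0,0,0): the formula yields 1, h is 0.
(B) fails at (0,0,1): the formula yields 1, h is 0.
(D) fails at (0,1,1): the formula yields 1, h is 0.
That leaves (C). Evaluating it on every row reproduces the table of h exactly.

C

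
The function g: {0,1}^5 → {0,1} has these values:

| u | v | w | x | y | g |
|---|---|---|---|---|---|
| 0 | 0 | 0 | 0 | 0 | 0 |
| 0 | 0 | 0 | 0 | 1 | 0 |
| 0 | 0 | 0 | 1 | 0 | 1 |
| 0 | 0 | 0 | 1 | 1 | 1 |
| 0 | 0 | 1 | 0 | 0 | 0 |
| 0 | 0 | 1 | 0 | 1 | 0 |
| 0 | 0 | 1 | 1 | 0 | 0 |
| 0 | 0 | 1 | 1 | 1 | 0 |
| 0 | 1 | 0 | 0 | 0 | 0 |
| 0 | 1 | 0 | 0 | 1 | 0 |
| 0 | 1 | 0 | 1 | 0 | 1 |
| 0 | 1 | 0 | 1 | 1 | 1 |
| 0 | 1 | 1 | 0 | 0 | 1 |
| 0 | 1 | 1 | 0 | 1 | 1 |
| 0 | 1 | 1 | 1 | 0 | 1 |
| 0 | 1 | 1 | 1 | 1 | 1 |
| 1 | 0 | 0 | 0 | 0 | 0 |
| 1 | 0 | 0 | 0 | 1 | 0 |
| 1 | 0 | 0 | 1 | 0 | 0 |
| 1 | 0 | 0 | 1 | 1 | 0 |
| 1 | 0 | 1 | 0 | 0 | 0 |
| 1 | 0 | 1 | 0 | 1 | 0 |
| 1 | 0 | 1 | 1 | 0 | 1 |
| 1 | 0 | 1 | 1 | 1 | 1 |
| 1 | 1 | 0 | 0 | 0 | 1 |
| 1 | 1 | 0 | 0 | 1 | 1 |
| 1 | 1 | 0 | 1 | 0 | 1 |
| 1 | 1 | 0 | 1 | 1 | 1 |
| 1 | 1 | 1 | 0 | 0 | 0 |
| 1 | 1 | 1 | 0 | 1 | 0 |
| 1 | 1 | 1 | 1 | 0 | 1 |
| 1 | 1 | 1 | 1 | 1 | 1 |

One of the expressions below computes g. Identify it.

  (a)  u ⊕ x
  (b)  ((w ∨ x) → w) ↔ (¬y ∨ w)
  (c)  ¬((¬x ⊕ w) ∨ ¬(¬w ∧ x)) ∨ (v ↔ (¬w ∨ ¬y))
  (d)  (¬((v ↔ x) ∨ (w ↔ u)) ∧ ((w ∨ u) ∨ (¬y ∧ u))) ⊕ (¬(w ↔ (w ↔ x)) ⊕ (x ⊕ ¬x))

d

(a): at (0,0,1,1,0) it gives 1, but g = 0 — eliminated.
(b): at (0,0,0,0,0) it gives 1, but g = 0 — eliminated.
(c): at (0,0,1,0,1) it gives 1, but g = 0 — eliminated.
Only (d) survives; checking it on all 32 rows confirms it matches g.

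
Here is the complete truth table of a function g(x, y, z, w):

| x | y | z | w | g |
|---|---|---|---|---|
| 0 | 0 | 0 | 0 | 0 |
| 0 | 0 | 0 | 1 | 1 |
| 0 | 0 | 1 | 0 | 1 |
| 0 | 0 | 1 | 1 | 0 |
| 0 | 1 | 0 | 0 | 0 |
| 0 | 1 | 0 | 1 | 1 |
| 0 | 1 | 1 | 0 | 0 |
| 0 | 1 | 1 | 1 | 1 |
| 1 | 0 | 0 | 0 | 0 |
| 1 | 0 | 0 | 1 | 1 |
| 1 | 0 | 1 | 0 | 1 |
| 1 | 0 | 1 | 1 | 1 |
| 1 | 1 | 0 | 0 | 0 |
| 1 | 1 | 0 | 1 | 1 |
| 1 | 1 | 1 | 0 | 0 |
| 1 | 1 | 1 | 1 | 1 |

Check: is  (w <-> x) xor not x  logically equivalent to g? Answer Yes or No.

Test each input against both g and the formula:
  x=0, y=0, z=0, w=0: formula gives 0, g = 0 ✓
  x=0, y=0, z=0, w=1: formula gives 1, g = 1 ✓
  x=0, y=0, z=1, w=0: formula gives 0, but g = 1 ✗
A single disagreement suffices: at (0,0,1,0) they differ, so the formula does not compute g.

No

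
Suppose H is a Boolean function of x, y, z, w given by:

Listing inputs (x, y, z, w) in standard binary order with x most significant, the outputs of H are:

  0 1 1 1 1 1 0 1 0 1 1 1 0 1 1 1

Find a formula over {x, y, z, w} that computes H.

There are just 4 zero rows: (0,0,0,0), (0,1,1,0), (1,0,0,0), (1,1,0,0). Their minterms are ¬x·¬y·¬z·¬w, ¬x·y·z·¬w, x·¬y·¬z·¬w, x·y·¬z·¬w; the OR of those covers precisely the 0-outputs, and negating it yields H.

H(x, y, z, w) = not ((((((not x and not y) and not z) and not w) or (((not x and y) and z) and not w)) or (((x and not y) and not z) and not w)) or (((x and y) and not z) and not w))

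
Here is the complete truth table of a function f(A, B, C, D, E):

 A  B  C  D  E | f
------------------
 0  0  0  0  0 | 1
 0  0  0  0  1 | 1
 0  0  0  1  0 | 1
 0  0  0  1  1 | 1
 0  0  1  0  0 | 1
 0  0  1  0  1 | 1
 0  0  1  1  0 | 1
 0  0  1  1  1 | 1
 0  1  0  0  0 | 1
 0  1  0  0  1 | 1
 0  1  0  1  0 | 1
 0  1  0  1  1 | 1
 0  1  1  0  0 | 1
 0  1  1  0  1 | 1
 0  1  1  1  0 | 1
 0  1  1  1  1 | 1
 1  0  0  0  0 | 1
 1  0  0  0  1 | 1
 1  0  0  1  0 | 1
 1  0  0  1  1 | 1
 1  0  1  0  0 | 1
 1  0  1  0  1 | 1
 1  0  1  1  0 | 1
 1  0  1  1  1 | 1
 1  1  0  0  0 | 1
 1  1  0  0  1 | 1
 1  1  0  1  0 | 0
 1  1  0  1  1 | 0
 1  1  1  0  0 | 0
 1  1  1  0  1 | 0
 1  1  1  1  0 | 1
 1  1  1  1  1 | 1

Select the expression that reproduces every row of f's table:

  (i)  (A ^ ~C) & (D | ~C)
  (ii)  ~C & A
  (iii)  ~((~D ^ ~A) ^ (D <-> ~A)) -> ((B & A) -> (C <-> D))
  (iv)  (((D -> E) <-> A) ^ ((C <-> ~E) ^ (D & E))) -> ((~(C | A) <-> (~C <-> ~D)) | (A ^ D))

(i) fails at (0,0,1,0,0): the formula yields 0, f is 1.
(ii) fails at (0,0,0,0,0): the formula yields 0, f is 1.
(iv) fails at (1,0,1,1,0): the formula yields 0, f is 1.
Only (iii) survives; checking it on all 32 rows confirms it matches f.

iii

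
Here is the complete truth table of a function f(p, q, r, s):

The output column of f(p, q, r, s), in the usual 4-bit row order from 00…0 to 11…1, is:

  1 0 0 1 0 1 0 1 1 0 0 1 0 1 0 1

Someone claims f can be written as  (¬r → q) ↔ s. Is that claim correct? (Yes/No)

Yes

Evaluate (¬r → q) ↔ s on each row and compare to f:
  p=0, q=0, r=0, s=0: formula gives 1, f = 1 ✓
  p=0, q=0, r=0, s=1: formula gives 0, f = 0 ✓
  p=0, q=0, r=1, s=0: formula gives 0, f = 0 ✓
  p=0, q=0, r=1, s=1: formula gives 1, f = 1 ✓
  … (the remaining 12 rows also agree.)
All 16 rows match — the expression computes f exactly.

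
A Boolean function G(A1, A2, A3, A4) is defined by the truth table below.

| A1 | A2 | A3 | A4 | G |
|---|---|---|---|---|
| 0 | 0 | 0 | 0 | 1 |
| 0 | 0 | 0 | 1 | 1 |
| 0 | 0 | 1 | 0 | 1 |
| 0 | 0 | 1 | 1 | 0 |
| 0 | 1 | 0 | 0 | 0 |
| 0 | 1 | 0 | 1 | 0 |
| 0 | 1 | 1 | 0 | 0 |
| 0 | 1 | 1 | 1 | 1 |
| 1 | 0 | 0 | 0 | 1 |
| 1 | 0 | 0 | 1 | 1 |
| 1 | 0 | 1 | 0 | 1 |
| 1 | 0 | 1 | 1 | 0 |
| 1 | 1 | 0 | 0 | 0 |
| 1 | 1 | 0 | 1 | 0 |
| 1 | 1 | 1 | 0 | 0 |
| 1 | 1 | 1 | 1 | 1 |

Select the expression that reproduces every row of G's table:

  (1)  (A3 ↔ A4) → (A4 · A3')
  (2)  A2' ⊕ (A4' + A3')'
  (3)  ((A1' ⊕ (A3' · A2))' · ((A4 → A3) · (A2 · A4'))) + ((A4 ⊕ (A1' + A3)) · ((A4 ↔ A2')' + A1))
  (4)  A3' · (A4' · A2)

2

(1): at (0,0,0,0) it gives 0, but G = 1 — eliminated.
(3): at (0,0,0,1) it gives 0, but G = 1 — eliminated.
(4): at (0,0,0,0) it gives 0, but G = 1 — eliminated.
(2) is the remaining candidate, and it agrees with G on all 16 inputs.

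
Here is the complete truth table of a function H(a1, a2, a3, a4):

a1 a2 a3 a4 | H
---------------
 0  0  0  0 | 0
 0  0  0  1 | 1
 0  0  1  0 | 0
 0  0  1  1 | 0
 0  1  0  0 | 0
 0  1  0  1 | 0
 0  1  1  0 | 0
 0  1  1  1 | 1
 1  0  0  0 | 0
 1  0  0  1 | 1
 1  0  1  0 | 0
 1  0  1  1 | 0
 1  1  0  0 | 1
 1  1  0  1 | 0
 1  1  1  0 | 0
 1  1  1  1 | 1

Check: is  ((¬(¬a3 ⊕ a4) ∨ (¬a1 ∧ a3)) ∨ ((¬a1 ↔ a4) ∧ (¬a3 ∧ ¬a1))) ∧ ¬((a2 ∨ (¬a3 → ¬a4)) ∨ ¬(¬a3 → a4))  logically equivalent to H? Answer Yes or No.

No

Check the formula against H row by row:
  a1=0, a2=0, a3=0, a4=0: formula gives 0, H = 0 ✓
  a1=0, a2=0, a3=0, a4=1: formula gives 1, H = 1 ✓
  a1=0, a2=0, a3=1, a4=0: formula gives 0, H = 0 ✓
  a1=0, a2=0, a3=1, a4=1: formula gives 0, H = 0 ✓
  …
  a1=0, a2=1, a3=1, a4=1: formula gives 0, but H = 1 ✗
Since they disagree at (0,1,1,1), the expression is not a correct formula for H.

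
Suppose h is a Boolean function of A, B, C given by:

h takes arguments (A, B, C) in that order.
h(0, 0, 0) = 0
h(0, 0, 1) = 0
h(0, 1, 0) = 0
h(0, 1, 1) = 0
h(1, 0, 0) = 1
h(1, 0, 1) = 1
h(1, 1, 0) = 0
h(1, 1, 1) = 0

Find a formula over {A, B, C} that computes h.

Collect the rows where h=1 — (1,0,0), (1,0,1) — and write one minterm per row: A·¬B·¬C, A·¬B·C. Their union (logical OR) reproduces the table exactly.

h(A, B, C) = ((A and not B) and not C) or ((A and not B) and C)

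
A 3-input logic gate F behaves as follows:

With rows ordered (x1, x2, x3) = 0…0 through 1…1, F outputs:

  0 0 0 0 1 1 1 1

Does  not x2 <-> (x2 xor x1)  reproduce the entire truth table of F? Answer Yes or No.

Yes

Check the formula against F row by row:
  x1=0, x2=0, x3=0: formula gives 0, F = 0 ✓
  x1=0, x2=0, x3=1: formula gives 0, F = 0 ✓
  x1=0, x2=1, x3=0: formula gives 0, F = 0 ✓
  x1=0, x2=1, x3=1: formula gives 0, F = 0 ✓
  x1=1, x2=0, x3=0: formula gives 1, F = 1 ✓
  … (the remaining 3 rows also agree.)
Every row agrees, so the formula is equivalent.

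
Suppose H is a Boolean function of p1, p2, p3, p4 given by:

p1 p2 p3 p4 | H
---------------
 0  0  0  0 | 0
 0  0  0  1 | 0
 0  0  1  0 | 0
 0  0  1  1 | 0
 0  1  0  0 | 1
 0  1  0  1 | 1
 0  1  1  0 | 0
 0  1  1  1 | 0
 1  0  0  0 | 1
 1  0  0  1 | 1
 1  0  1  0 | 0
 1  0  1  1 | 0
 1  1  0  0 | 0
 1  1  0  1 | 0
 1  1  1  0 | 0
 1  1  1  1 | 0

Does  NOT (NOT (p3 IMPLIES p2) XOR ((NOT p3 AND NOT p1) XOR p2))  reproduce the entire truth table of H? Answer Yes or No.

Test each input against both H and the formula:
  p1=0, p2=0, p3=0, p4=0: formula gives 0, H = 0 ✓
  p1=0, p2=0, p3=0, p4=1: formula gives 0, H = 0 ✓
  p1=0, p2=0, p3=1, p4=0: formula gives 0, H = 0 ✓
  p1=0, p2=0, p3=1, p4=1: formula gives 0, H = 0 ✓
  …and likewise for the remaining 12 rows.
Every row agrees, so the formula is equivalent.

Yes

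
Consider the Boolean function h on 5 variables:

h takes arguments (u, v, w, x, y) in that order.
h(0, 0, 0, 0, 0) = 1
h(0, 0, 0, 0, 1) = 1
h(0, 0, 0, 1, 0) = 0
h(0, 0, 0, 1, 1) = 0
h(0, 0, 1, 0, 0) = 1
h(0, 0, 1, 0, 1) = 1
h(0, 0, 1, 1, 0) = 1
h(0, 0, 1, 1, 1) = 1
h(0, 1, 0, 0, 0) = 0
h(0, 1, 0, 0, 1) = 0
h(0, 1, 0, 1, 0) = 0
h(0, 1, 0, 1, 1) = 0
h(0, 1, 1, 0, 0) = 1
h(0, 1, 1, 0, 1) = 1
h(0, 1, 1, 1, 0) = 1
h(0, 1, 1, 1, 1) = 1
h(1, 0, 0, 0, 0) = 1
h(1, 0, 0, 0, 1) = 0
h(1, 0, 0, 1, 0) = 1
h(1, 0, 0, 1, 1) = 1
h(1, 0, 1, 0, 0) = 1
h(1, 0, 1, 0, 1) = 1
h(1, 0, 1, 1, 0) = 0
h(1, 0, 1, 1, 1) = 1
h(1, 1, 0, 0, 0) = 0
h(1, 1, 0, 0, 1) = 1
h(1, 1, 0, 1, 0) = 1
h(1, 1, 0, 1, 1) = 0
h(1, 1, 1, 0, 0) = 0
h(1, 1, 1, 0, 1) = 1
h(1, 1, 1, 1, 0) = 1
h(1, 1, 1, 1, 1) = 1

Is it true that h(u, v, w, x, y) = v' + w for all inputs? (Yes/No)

No

Evaluate v' + w on each row and compare to h:
  u=0, v=0, w=0, x=0, y=0: formula gives 1, h = 1 ✓
  u=0, v=0, w=0, x=0, y=1: formula gives 1, h = 1 ✓
  u=0, v=0, w=0, x=1, y=0: formula gives 1, but h = 0 ✗
Row (0,0,0,1,0) is a counterexample, so the formula is not equivalent to h.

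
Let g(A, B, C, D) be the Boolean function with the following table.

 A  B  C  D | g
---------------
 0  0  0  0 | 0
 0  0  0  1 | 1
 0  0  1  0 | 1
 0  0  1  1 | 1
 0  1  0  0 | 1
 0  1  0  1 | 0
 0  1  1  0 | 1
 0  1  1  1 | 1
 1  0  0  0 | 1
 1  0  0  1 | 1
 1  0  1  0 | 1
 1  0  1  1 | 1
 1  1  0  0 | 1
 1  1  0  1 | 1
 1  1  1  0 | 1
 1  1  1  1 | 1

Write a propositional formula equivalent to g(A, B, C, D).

The 0-rows are (0,0,0,0), (0,1,0,1). Take each as a conjunction (¬A·¬B·¬C·¬D, ¬A·B·¬C·D), form their disjunction, and complement — that gives a formula that is 1 everywhere g is.

g(A, B, C, D) = ((((A' · B') · C') · D') + (((A' · B) · C') · D))'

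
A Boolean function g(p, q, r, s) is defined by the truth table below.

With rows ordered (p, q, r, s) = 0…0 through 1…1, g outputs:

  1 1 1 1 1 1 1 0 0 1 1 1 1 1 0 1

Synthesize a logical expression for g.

g(p, q, r, s) = ¬(((((¬p ∧ q) ∧ r) ∧ s) ∨ (((p ∧ ¬q) ∧ ¬r) ∧ ¬s)) ∨ (((p ∧ q) ∧ r) ∧ ¬s))

There are just 3 zero rows: (0,1,1,1), (1,0,0,0), (1,1,1,0). Their minterms are ¬p·q·r·s, p·¬q·¬r·¬s, p·q·r·¬s; the OR of those covers precisely the 0-outputs, and negating it yields g.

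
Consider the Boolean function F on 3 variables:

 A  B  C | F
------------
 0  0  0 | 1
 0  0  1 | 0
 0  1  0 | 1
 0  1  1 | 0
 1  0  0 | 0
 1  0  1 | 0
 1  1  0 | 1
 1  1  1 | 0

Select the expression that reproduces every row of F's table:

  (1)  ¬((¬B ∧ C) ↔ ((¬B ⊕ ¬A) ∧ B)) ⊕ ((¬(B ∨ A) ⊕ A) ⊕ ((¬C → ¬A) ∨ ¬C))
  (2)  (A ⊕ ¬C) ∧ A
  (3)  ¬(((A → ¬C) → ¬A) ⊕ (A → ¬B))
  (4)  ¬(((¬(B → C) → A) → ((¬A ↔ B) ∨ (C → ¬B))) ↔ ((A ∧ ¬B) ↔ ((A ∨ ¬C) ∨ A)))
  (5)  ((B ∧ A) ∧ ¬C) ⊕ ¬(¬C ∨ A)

(1): at (0,0,0) it gives 0, but F = 1 — eliminated.
(2): at (0,0,0) it gives 0, but F = 1 — eliminated.
(3): at (0,0,1) it gives 1, but F = 0 — eliminated.
(5): at (0,0,0) it gives 0, but F = 1 — eliminated.
That leaves (4). Evaluating it on every row reproduces the table of F exactly.

4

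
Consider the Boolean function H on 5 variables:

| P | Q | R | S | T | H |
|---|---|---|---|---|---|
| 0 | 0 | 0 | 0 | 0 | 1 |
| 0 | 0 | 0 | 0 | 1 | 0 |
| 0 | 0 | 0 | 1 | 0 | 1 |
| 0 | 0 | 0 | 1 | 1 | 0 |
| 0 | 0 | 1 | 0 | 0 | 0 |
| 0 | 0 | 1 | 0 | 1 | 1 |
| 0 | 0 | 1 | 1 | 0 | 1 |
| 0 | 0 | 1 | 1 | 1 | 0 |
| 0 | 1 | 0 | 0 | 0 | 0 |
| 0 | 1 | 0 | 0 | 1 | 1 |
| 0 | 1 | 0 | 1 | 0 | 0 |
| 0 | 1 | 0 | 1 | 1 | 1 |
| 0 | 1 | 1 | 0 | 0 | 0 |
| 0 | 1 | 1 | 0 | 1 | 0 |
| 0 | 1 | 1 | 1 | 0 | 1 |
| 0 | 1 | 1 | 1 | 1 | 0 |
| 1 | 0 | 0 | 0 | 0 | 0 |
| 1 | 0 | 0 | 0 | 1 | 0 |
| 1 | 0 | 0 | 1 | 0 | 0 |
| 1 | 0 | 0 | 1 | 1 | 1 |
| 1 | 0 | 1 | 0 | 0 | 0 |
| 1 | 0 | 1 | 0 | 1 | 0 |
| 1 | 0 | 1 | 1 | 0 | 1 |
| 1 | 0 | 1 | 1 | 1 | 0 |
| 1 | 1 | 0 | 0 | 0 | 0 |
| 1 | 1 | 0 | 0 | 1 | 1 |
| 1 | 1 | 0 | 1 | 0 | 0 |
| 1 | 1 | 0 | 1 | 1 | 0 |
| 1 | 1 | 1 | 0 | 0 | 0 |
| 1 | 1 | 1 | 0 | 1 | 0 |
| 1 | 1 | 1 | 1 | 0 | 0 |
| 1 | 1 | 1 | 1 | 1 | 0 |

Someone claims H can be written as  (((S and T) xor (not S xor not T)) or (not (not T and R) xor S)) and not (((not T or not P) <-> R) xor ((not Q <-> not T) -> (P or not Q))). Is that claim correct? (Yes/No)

No

Check the formula against H row by row:
  P=0, Q=0, R=0, S=0, T=0: formula gives 0, but H = 1 ✗
Row (0,0,0,0,0) is a counterexample, so the formula is not equivalent to H.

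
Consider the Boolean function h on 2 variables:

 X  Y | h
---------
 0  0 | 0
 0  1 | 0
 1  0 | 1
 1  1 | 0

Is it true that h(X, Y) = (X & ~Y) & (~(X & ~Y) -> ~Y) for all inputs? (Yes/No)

Check the formula against h row by row:
  X=0, Y=0: formula gives 0, h = 0 ✓
  X=0, Y=1: formula gives 0, h = 0 ✓
  X=1, Y=0: formula gives 1, h = 1 ✓
  X=1, Y=1: formula gives 0, h = 0 ✓
Every row agrees, so the formula is equivalent.

Yes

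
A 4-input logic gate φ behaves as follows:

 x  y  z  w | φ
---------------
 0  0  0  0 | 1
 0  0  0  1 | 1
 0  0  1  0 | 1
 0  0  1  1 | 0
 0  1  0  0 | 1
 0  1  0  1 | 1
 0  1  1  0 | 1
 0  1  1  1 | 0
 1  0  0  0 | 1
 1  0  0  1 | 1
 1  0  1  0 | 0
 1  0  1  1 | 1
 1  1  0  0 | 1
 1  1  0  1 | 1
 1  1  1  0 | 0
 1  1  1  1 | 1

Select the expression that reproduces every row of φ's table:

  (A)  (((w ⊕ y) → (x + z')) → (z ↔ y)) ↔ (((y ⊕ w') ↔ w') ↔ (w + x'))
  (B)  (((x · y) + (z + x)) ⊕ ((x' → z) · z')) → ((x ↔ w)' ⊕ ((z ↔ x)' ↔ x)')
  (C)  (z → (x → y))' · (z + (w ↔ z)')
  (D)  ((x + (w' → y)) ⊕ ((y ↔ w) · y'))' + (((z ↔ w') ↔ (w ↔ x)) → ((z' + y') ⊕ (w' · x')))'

B

(A) fails at (0,0,1,0): the formula yields 0, φ is 1.
(C) fails at (0,0,0,0): the formula yields 0, φ is 1.
(D) fails at (0,0,0,0): the formula yields 0, φ is 1.
Only (B) survives; checking it on all 16 rows confirms it matches φ.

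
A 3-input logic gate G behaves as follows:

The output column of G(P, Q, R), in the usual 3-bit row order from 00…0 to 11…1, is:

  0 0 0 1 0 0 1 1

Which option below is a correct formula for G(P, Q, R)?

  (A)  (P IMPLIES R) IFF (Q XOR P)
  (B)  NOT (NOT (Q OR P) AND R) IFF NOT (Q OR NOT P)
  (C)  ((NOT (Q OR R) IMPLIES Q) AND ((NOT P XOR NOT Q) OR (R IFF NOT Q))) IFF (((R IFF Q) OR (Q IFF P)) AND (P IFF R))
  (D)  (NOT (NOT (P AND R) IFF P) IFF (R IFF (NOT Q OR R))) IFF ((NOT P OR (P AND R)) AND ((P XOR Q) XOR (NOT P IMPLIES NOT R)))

D

(A) disagrees with G on (0,1,0) (formula → 1, table → 0); rule it out.
(B) disagrees with G on (0,0,1) (formula → 1, table → 0); rule it out.
(C) disagrees with G on (0,1,1) (formula → 0, table → 1); rule it out.
That leaves (D). Evaluating it on every row reproduces the table of G exactly.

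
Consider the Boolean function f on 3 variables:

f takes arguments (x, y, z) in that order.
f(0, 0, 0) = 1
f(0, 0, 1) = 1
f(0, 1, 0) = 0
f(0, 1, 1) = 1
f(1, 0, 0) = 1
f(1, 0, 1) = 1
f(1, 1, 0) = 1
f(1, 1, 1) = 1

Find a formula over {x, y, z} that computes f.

f is 0 on exactly one input, (0,1,0), whose minterm is ¬x·y·¬z. So f is the negation of that single conjunction.

f(x, y, z) = ((x' · y) · z')'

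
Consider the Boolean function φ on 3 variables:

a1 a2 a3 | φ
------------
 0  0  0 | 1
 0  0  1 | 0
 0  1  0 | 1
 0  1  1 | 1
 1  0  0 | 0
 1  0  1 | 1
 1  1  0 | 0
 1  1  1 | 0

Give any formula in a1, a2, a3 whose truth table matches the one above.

φ=1 on 4 inputs: (0,0,0), (0,1,0), (0,1,1), (1,0,1). Reading each as a conjunction of literals (¬a1·¬a2·¬a3, ¬a1·a2·¬a3, ¬a1·a2·a3, a1·¬a2·a3) and taking the OR gives the canonical DNF.

φ(a1, a2, a3) = ((((a1' · a2') · a3') + ((a1' · a2) · a3')) + ((a1' · a2) · a3)) + ((a1 · a2') · a3)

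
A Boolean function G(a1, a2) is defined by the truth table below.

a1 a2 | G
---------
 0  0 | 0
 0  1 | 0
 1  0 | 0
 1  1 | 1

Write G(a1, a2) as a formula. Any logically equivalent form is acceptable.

The output is 1 only when every input is 1 — the AND of all inputs.

G(a1, a2) = a1 · a2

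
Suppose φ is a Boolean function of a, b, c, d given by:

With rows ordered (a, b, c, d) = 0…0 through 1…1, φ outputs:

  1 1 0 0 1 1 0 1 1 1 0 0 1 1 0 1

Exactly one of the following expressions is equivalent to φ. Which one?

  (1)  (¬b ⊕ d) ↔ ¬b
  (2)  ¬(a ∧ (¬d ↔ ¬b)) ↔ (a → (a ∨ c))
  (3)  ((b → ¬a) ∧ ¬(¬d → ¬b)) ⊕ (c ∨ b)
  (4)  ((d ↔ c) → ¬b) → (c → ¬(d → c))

(1) disagrees with φ on (0,0,0,1) (formula → 0, table → 1); rule it out.
(2) disagrees with φ on (0,0,1,0) (formula → 1, table → 0); rule it out.
(3) disagrees with φ on (0,0,0,0) (formula → 0, table → 1); rule it out.
That leaves (4). Evaluating it on every row reproduces the table of φ exactly.

4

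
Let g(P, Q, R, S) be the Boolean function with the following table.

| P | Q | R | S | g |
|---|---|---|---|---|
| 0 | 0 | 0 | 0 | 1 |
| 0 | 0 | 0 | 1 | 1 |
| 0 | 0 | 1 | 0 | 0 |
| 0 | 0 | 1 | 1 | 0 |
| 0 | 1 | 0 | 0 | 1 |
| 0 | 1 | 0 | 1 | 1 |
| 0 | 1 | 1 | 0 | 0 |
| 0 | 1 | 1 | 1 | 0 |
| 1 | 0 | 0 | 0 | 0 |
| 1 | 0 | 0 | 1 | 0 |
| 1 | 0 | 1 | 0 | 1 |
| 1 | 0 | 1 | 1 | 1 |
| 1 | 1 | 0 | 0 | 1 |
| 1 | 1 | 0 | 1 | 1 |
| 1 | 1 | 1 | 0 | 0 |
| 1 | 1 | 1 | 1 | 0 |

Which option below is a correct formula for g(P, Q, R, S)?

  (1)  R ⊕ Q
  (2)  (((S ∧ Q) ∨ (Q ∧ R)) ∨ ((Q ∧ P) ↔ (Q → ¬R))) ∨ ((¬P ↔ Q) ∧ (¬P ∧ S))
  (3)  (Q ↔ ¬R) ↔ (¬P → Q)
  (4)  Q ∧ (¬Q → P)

(1): at (0,0,0,0) it gives 0, but g = 1 — eliminated.
(2): at (0,0,0,0) it gives 0, but g = 1 — eliminated.
(4): at (0,0,0,0) it gives 0, but g = 1 — eliminated.
That leaves (3). Evaluating it on every row reproduces the table of g exactly.

3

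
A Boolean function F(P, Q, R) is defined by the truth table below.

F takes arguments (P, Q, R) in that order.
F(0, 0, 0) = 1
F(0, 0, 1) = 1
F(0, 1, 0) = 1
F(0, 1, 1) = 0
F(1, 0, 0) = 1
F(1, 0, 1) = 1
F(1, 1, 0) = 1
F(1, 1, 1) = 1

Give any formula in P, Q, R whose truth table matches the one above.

F(P, Q, R) = ~((~P & Q) & R)

F is 0 on exactly one input, (0,1,1), whose minterm is ¬P·Q·R. So F is the negation of that single conjunction.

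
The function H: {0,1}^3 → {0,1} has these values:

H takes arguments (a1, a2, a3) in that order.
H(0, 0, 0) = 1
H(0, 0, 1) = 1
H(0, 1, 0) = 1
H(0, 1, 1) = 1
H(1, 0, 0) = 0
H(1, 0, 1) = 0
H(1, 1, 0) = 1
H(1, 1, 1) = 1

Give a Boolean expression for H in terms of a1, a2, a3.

The 0-rows are (1,0,0), (1,0,1). Take each as a conjunction (a1·¬a2·¬a3, a1·¬a2·a3), form their disjunction, and complement — that gives a formula that is 1 everywhere H is.

H(a1, a2, a3) = (((a1 · a2') · a3') + ((a1 · a2') · a3))'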